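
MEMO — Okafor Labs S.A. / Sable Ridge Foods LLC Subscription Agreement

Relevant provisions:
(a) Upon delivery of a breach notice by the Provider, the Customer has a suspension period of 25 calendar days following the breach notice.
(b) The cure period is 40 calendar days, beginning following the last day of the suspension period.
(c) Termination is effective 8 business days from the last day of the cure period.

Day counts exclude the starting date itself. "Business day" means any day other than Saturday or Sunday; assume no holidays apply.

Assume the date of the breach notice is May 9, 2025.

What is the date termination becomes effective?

July 23, 2025

Adding 25 calendar days to May 9, 2025 gives June 3, 2025, which is the last day of the suspension period.
The last day of the cure period: June 3, 2025 + 40 days = July 13, 2025.
The date termination becomes effective: counting 8 business days from Sunday, July 13, 2025 (Jul 14, Jul 15, Jul 16, Jul 17, Jul 18, Jul 21, Jul 22, Jul 23, skipping weekends) reaches Wednesday, July 23, 2025.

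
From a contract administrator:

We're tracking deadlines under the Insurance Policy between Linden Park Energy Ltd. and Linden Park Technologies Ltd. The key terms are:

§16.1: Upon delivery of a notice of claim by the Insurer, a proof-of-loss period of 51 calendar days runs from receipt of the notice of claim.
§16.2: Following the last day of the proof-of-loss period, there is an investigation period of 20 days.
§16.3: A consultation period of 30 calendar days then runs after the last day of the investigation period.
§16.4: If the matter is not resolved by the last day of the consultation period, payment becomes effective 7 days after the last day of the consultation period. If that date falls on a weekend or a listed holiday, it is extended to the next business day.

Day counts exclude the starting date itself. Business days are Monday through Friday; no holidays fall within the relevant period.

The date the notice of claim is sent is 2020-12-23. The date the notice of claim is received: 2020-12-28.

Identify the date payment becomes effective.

2021-04-15

The last day of the proof-of-loss period: 2020-12-28 + 51 days = 2021-02-17.
Adding 20 calendar days to 2021-02-17 gives 2021-03-09, which is the last day of the investigation period.
Adding 30 calendar days to 2021-03-09 gives 2021-04-08, which is the last day of the consultation period.
The date payment becomes effective: 7 calendar days after 2021-04-08 is 2021-04-15. 2021-04-15 is a Thursday, so no roll-forward applies.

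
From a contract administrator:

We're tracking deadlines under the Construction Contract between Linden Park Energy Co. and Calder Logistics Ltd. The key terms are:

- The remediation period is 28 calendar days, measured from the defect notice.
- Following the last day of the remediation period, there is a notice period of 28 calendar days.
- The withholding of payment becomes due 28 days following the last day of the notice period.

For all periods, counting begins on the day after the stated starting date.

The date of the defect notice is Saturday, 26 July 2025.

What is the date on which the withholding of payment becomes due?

Adding 28 calendar days to 26 July 2025 gives 23 August 2025, which is the last day of the remediation period.
Adding 28 calendar days to 23 August 2025 gives 20 September 2025, which is the last day of the notice period.
The date on which the withholding of payment becomes due: 20 September 2025 + 28 days = 18 October 2025.

18 October 2025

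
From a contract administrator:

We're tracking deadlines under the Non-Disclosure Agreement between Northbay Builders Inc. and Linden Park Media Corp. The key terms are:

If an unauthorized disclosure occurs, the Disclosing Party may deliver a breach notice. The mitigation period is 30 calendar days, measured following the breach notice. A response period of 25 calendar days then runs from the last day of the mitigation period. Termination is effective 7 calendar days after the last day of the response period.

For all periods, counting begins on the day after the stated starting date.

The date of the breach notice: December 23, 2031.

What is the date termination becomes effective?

February 23, 2032

The last day of the mitigation period: 30 calendar days after December 23, 2031 is January 22, 2032.
Adding 25 calendar days to January 22, 2032 gives February 16, 2032, which is the last day of the response period.
Adding 7 calendar days to February 16, 2032 gives February 23, 2032, which is the date termination becomes effective.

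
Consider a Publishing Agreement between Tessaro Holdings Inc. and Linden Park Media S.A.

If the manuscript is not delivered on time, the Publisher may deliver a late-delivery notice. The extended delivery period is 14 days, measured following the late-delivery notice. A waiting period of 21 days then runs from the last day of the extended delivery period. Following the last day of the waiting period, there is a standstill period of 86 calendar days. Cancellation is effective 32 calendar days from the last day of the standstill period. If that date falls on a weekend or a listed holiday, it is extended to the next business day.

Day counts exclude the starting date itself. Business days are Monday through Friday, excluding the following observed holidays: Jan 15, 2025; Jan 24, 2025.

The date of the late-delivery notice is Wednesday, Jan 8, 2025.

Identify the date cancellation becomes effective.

The last day of the extended delivery period: 14 calendar days after Jan 8, 2025 is Jan 22, 2025.
The last day of the waiting period: Jan 22, 2025 + 21 days = Feb 12, 2025.
Adding 86 calendar days to Feb 12, 2025 gives May 9, 2025, which is the last day of the standstill period.
The date cancellation becomes effective: May 9, 2025 + 32 days = Jun 10, 2025. Jun 10, 2025 is a Tuesday and is not a listed holiday, so no roll-forward applies.

Jun 10, 2025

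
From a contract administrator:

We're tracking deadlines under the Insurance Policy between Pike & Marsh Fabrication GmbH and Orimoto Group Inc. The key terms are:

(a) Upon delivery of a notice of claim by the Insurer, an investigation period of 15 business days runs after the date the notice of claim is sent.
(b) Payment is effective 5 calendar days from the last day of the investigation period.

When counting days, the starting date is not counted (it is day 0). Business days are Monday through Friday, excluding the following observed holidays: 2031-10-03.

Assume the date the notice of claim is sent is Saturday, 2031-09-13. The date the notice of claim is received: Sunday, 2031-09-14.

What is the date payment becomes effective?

The last day of the investigation period: counting 15 business days from Saturday, 2031-09-13 (Sep 15, Sep 16, Sep 17, Sep 18, …, Oct 1, Oct 2, Oct 6, skipping weekends and the listed holiday on Oct 3) reaches Monday, 2031-10-06.
The date payment becomes effective: 2031-10-06 + 5 days = 2031-10-11.

2031-10-11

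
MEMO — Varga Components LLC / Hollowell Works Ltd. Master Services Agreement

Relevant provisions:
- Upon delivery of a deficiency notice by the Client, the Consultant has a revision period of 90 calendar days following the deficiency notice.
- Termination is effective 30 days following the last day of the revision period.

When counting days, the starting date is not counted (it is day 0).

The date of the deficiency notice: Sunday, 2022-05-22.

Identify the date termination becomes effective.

The last day of the revision period: 2022-05-22 + 90 days = 2022-08-20.
Adding 30 calendar days to 2022-08-20 gives 2022-09-19, which is the date termination becomes effective.

2022-09-19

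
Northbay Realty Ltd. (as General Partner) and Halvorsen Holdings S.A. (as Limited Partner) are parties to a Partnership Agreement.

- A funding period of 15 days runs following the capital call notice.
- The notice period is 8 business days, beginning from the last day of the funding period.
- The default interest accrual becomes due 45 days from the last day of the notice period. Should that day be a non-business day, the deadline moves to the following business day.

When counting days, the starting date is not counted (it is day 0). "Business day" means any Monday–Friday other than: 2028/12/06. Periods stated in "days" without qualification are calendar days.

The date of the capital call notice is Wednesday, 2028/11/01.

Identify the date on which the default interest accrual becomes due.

2029/01/12

Adding 15 calendar days to 2028/11/01 gives 2028/11/16, which is the last day of the funding period.
The last day of the notice period: counting 8 business days from Thursday, 2028/11/16 (Nov 17, Nov 20, Nov 21, Nov 22, Nov 23, Nov 24, Nov 27, Nov 28, skipping weekends) reaches Tuesday, 2028/11/28.
The date on which the default interest accrual becomes due: 45 calendar days after 2028/11/28 is 2029/01/12. 2029/01/12 is a Friday and is not a listed holiday, so no roll-forward applies.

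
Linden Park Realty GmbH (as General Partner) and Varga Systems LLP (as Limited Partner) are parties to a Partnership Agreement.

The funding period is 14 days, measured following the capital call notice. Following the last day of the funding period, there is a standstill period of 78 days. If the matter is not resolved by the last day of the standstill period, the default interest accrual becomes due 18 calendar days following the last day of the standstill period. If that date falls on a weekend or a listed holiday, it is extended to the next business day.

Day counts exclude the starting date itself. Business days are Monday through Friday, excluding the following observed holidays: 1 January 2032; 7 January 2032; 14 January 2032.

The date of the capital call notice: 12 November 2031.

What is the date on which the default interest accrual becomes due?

The last day of the funding period: 14 calendar days after 12 November 2031 is 26 November 2031.
The last day of the standstill period: 26 November 2031 + 78 days = 12 February 2032.
The date on which the default interest accrual becomes due: 12 February 2032 + 18 days = 1 March 2032. 1 March 2032 is a Monday and is not a listed holiday, so no roll-forward applies.

1 March 2032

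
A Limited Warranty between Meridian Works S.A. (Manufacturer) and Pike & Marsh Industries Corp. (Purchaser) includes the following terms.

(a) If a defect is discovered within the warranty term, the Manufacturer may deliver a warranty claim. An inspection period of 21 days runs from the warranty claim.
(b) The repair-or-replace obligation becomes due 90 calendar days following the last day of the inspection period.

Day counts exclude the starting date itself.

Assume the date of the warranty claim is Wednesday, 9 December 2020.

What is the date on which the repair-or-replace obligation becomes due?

30 March 2021

Adding 21 calendar days to 9 December 2020 gives 30 December 2020, which is the last day of the inspection period.
The date on which the repair-or-replace obligation becomes due: 90 calendar days after 30 December 2020 is 30 March 2021.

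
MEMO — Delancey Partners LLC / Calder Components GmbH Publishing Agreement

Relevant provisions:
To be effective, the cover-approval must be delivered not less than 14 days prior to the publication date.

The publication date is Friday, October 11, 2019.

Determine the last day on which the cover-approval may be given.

September 27, 2019

October 11, 2019 minus 14 days is September 27, 2019.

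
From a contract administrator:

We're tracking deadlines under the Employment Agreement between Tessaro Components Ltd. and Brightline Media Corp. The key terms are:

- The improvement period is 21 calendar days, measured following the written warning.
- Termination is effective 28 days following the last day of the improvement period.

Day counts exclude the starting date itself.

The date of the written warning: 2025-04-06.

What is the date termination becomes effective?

2025-05-25

Adding 21 calendar days to 2025-04-06 gives 2025-04-27, which is the last day of the improvement period.
The date termination becomes effective: 28 calendar days after 2025-04-27 is 2025-05-25.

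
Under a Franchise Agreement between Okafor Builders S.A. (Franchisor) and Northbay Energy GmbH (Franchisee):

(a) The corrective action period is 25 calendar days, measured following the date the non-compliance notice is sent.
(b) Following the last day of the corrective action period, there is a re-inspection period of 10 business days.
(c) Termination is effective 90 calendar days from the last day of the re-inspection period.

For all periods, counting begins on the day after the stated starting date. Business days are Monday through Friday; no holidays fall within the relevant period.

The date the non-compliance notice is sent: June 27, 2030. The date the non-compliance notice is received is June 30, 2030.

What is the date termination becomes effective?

Adding 25 calendar days to June 27, 2030 gives July 22, 2030, which is the last day of the corrective action period.
The last day of the re-inspection period: counting 10 business days from Monday, July 22, 2030 (Jul 23, Jul 24, Jul 25, Jul 26, Jul 29, Jul 30, Jul 31, Aug 1, Aug 2, Aug 5, skipping weekends) reaches Monday, August 5, 2030.
The date termination becomes effective: 90 calendar days after August 5, 2030 is November 3, 2030.

November 3, 2030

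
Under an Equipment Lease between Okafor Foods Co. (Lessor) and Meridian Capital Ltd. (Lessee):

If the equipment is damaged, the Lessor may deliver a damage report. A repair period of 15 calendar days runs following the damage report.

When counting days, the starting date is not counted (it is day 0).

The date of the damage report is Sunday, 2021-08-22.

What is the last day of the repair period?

2021-09-06

The last day of the repair period: 2021-08-22 + 15 days = 2021-09-06.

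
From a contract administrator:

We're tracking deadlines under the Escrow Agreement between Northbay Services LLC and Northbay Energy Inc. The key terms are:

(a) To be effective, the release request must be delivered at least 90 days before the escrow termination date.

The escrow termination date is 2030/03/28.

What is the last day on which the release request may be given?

Counting back 90 calendar days from 2030/03/28 gives 2029/12/28.

2029/12/28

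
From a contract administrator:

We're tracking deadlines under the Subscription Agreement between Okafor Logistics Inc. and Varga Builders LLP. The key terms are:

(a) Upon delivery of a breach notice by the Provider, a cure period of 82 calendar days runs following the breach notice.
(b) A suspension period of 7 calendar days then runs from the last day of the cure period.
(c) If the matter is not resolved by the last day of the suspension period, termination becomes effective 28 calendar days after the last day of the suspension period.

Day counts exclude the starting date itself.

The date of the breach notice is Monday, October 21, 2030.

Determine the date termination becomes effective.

The last day of the cure period: 82 calendar days after October 21, 2030 is January 11, 2031.
The last day of the suspension period: 7 calendar days after January 11, 2031 is January 18, 2031.
Adding 28 calendar days to January 18, 2031 gives February 15, 2031, which is the date termination becomes effective.

February 15, 2031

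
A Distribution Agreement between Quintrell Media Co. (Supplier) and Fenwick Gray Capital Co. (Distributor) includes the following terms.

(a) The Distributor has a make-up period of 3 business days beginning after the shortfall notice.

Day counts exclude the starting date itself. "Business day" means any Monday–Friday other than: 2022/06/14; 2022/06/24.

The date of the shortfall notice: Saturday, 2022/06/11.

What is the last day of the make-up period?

2022/06/16

From Saturday, 2022/06/11, 3 business days (Jun 13, Jun 15, Jun 16, skipping weekends and the listed holiday on Jun 14) brings us to Thursday, 2022/06/16, which is the last day of the make-up period.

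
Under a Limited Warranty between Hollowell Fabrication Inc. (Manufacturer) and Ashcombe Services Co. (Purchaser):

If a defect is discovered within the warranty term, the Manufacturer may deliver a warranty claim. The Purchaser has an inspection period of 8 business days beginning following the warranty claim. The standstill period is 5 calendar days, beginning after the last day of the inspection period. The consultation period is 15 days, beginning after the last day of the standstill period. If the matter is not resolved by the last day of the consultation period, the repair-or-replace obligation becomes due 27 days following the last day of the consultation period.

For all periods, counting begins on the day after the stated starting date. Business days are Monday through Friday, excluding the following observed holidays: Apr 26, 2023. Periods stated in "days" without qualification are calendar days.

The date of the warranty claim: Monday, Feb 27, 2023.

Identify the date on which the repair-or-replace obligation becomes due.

From Monday, Feb 27, 2023, 8 business days (Feb 28, Mar 1, Mar 2, Mar 3, Mar 6, Mar 7, Mar 8, Mar 9, skipping weekends) brings us to Thursday, Mar 9, 2023, which is the last day of the inspection period.
Adding 5 calendar days to Mar 9, 2023 gives Mar 14, 2023, which is the last day of the standstill period.
Adding 15 calendar days to Mar 14, 2023 gives Mar 29, 2023, which is the last day of the consultation period.
Adding 27 calendar days to Mar 29, 2023 gives Apr 25, 2023, which is the date on which the repair-or-replace obligation becomes due.

Apr 25, 2023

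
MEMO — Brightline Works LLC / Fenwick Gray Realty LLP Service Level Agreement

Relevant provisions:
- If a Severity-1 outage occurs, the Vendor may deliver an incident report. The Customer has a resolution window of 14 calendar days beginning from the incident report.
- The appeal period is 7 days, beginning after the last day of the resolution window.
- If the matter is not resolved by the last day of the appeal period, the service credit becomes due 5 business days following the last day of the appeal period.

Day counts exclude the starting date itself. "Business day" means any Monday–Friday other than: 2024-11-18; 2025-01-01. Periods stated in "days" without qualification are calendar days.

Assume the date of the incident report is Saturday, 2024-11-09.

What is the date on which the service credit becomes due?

The last day of the resolution window: 2024-11-09 + 14 days = 2024-11-23.
The last day of the appeal period: 2024-11-23 + 7 days = 2024-11-30.
From Saturday, 2024-11-30, 5 business days (Dec 2, Dec 3, Dec 4, Dec 5, Dec 6, skipping weekends) brings us to Friday, 2024-12-06, which is the date on which the service credit becomes due.

2024-12-06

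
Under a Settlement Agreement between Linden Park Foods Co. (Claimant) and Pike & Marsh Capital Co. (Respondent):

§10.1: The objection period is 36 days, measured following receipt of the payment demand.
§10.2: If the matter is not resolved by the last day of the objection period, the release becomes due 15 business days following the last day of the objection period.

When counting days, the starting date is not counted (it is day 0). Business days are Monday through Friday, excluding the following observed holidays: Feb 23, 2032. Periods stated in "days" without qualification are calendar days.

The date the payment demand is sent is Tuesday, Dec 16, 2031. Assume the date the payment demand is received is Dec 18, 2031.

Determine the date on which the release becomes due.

Feb 13, 2032

The last day of the objection period: Dec 18, 2031 + 36 days = Jan 23, 2032.
From Friday, Jan 23, 2032, 15 business days (Jan 26, Jan 27, Jan 28, Jan 29, …, Feb 11, Feb 12, Feb 13, skipping weekends) brings us to Friday, Feb 13, 2032, which is the date on which the release becomes due.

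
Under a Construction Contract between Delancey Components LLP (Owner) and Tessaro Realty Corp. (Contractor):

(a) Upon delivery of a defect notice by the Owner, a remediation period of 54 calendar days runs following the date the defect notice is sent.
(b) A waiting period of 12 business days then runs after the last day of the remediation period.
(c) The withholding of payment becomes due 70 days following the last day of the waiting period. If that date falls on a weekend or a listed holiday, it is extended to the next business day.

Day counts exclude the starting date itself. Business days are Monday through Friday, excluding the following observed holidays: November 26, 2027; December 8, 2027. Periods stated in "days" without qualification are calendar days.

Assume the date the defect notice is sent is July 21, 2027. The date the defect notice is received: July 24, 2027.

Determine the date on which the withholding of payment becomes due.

December 9, 2027

The last day of the remediation period: July 21, 2027 + 54 days = September 13, 2027.
The last day of the waiting period: counting 12 business days from Monday, September 13, 2027 (Sep 14, Sep 15, Sep 16, Sep 17, …, Sep 27, Sep 28, Sep 29, skipping weekends) reaches Wednesday, September 29, 2027.
The date on which the withholding of payment becomes due: 70 calendar days after September 29, 2027 is December 8, 2027. That falls on Wednesday, a listed holiday, so it rolls to the next business day, Thursday, December 9, 2027.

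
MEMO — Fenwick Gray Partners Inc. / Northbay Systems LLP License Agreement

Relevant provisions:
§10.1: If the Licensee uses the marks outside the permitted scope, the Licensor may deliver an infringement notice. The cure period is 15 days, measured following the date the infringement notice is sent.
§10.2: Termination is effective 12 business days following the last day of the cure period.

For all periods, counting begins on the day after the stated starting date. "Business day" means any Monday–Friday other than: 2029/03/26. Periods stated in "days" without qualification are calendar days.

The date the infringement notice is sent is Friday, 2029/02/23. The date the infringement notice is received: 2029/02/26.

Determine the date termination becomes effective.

The last day of the cure period: 15 calendar days after 2029/02/23 is 2029/03/10.
From Saturday, 2029/03/10, 12 business days (Mar 12, Mar 13, Mar 14, Mar 15, …, Mar 23, Mar 27, Mar 28, skipping weekends and the listed holiday on Mar 26) brings us to Wednesday, 2029/03/28, which is the date termination becomes effective.

2029/03/28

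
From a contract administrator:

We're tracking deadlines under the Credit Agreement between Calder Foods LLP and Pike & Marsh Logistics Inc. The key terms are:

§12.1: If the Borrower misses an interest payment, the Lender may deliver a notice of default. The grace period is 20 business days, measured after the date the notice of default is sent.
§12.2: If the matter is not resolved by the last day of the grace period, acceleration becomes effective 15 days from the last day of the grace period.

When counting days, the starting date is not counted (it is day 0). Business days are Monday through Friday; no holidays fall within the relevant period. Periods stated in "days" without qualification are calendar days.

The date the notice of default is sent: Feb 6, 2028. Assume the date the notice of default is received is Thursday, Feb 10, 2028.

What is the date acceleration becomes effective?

The last day of the grace period: counting 20 business days from Sunday, Feb 6, 2028 (Feb 7, Feb 8, Feb 9, Feb 10, …, Mar 1, Mar 2, Mar 3, skipping weekends) reaches Friday, Mar 3, 2028.
The date acceleration becomes effective: 15 calendar days after Mar 3, 2028 is Mar 18, 2028.

Mar 18, 2028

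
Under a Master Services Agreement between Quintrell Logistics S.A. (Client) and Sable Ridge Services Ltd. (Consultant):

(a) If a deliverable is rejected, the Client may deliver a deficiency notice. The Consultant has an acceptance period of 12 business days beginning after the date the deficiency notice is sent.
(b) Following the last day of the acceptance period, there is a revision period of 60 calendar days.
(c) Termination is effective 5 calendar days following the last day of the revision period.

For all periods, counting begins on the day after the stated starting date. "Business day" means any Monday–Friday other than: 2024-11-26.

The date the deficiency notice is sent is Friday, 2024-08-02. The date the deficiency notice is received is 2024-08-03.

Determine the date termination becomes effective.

The last day of the acceptance period: counting 12 business days from Friday, 2024-08-02 (Aug 5, Aug 6, Aug 7, Aug 8, …, Aug 16, Aug 19, Aug 20, skipping weekends) reaches Tuesday, 2024-08-20.
The last day of the revision period: 60 calendar days after 2024-08-20 is 2024-10-19.
The date termination becomes effective: 5 calendar days after 2024-10-19 is 2024-10-24.

2024-10-24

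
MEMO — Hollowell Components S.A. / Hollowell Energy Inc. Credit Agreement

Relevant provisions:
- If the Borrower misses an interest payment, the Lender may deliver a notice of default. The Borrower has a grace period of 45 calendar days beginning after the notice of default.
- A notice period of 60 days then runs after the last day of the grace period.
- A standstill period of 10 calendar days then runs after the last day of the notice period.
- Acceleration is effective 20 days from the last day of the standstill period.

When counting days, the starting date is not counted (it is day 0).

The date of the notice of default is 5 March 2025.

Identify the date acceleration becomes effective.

18 July 2025

Adding 45 calendar days to 5 March 2025 gives 19 April 2025, which is the last day of the grace period.
The last day of the notice period: 19 April 2025 + 60 days = 18 June 2025.
Adding 10 calendar days to 18 June 2025 gives 28 June 2025, which is the last day of the standstill period.
Adding 20 calendar days to 28 June 2025 gives 18 July 2025, which is the date acceleration becomes effective.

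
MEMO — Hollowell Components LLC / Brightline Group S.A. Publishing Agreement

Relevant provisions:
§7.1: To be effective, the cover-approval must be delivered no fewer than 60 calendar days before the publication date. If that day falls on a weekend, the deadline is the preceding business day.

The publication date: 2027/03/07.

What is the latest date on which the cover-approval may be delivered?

2027/01/06

Counting back 60 calendar days from 2027/03/07 gives 2027/01/06. That is a Wednesday, so no adjustment is needed.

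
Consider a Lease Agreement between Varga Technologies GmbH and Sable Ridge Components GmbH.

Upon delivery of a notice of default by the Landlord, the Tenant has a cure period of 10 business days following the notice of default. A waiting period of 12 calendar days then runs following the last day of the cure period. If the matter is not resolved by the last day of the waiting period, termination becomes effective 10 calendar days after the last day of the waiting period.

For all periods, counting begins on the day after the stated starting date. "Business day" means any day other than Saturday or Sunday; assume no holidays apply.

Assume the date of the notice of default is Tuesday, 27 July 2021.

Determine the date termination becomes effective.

The last day of the cure period: counting 10 business days from Tuesday, 27 July 2021 (Jul 28, Jul 29, Jul 30, Aug 2, Aug 3, Aug 4, Aug 5, Aug 6, Aug 9, Aug 10, skipping weekends) reaches Tuesday, 10 August 2021.
The last day of the waiting period: 10 August 2021 + 12 days = 22 August 2021.
The date termination becomes effective: 10 calendar days after 22 August 2021 is 1 September 2021.

1 September 2021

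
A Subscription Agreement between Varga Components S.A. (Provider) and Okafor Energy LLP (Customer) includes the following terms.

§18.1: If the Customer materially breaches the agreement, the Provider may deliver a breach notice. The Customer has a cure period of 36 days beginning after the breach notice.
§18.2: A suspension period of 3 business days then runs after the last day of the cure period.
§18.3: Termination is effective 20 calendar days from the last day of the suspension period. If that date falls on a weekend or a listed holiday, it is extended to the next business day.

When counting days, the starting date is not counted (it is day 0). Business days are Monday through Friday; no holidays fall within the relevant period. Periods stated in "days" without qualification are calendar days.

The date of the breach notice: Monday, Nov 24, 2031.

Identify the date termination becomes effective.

The last day of the cure period: Nov 24, 2031 + 36 days = Dec 30, 2031.
The last day of the suspension period: 3 business days after Tuesday, Dec 30, 2031, skipping weekends — Dec 31, Jan 1, Jan 2 — lands on Friday, Jan 2, 2032.
The date termination becomes effective: 20 calendar days after Jan 2, 2032 is Jan 22, 2032. Jan 22, 2032 is a Thursday, so no roll-forward applies.

Jan 22, 2032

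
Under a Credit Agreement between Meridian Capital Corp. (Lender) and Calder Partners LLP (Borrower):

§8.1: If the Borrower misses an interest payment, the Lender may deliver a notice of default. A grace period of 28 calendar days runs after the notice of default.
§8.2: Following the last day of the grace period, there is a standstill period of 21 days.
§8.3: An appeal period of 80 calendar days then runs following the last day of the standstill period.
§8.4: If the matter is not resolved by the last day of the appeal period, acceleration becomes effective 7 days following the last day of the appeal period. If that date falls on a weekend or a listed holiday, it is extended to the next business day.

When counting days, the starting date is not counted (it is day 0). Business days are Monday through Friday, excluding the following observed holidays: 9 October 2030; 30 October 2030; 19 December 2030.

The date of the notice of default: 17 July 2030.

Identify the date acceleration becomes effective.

The last day of the grace period: 28 calendar days after 17 July 2030 is 14 August 2030.
The last day of the standstill period: 21 calendar days after 14 August 2030 is 4 September 2030.
The last day of the appeal period: 80 calendar days after 4 September 2030 is 23 November 2030.
Adding 7 calendar days to 23 November 2030 gives 30 November 2030, which is the date acceleration becomes effective. That falls on a Saturday, so it rolls to the next business day, Monday, 2 December 2030.

2 December 2030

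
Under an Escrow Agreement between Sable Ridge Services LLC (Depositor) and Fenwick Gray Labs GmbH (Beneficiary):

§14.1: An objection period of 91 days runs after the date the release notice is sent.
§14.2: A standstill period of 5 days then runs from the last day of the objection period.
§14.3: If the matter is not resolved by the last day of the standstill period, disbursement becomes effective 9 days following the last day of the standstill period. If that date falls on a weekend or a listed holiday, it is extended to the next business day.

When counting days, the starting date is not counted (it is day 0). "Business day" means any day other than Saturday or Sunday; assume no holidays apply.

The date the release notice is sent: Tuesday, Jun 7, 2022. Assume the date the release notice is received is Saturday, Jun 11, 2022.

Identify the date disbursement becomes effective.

The last day of the objection period: 91 calendar days after Jun 7, 2022 is Sep 6, 2022.
The last day of the standstill period: Sep 6, 2022 + 5 days = Sep 11, 2022.
The date disbursement becomes effective: Sep 11, 2022 + 9 days = Sep 20, 2022. Sep 20, 2022 is a Tuesday, so no roll-forward applies.

Sep 20, 2022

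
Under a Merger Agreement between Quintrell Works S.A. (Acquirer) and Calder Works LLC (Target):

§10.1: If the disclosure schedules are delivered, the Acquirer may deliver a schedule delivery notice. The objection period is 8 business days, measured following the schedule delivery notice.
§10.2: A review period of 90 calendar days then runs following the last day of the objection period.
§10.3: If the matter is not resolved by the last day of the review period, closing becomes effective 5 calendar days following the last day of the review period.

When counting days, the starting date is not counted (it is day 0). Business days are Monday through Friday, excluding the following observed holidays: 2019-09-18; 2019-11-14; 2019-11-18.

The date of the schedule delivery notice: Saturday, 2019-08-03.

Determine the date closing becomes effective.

The last day of the objection period: 8 business days after Saturday, 2019-08-03, skipping weekends — Aug 5, Aug 6, Aug 7, Aug 8, Aug 9, Aug 12, Aug 13, Aug 14 — lands on Wednesday, 2019-08-14.
The last day of the review period: 2019-08-14 + 90 days = 2019-11-12.
The date closing becomes effective: 5 calendar days after 2019-11-12 is 2019-11-17.

2019-11-17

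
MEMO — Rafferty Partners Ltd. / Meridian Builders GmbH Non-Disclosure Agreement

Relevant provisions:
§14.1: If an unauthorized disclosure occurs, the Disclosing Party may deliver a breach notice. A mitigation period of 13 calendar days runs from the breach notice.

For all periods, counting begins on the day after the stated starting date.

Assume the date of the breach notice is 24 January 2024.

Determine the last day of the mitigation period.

Adding 13 calendar days to 24 January 2024 gives 6 February 2024, which is the last day of the mitigation period.

6 February 2024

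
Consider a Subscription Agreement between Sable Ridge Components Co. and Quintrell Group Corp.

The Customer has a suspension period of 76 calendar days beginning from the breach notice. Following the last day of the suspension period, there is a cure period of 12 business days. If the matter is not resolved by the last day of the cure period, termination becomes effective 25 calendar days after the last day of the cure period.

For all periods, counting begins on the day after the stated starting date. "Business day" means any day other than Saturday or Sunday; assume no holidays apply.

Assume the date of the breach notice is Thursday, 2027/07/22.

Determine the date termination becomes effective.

Adding 76 calendar days to 2027/07/22 gives 2027/10/06, which is the last day of the suspension period.
The last day of the cure period: counting 12 business days from Wednesday, 2027/10/06 (Oct 7, Oct 8, Oct 11, Oct 12, …, Oct 20, Oct 21, Oct 22, skipping weekends) reaches Friday, 2027/10/22.
The date termination becomes effective: 2027/10/22 + 25 days = 2027/11/16.

2027/11/16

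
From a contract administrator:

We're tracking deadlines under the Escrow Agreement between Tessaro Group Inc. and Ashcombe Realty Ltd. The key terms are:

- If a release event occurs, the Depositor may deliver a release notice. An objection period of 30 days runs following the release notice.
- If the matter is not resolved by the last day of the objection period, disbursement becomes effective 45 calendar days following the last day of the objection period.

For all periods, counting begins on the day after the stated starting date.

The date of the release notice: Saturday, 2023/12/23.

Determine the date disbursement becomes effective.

2024/03/07

Adding 30 calendar days to 2023/12/23 gives 2024/01/22, which is the last day of the objection period.
The date disbursement becomes effective: 2024/01/22 + 45 days = 2024/03/07.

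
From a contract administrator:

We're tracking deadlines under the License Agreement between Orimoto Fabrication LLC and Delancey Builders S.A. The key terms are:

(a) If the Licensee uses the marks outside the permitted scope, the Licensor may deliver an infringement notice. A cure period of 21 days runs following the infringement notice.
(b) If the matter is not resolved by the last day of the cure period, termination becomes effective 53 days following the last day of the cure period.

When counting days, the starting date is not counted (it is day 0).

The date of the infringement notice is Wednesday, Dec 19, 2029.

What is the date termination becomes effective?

Adding 21 calendar days to Dec 19, 2029 gives Jan 9, 2030, which is the last day of the cure period.
Adding 53 calendar days to Jan 9, 2030 gives Mar 3, 2030, which is the date termination becomes effective.

Mar 3, 2030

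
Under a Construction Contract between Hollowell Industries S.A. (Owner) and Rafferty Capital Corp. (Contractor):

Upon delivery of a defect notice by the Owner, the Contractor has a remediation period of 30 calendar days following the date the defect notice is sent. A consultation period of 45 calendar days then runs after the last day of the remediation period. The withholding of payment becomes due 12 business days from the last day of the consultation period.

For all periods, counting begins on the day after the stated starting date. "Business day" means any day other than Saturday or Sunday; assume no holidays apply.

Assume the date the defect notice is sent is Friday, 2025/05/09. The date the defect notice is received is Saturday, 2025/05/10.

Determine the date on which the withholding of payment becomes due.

2025/08/08

Adding 30 calendar days to 2025/05/09 gives 2025/06/08, which is the last day of the remediation period.
The last day of the consultation period: 2025/06/08 + 45 days = 2025/07/23.
The date on which the withholding of payment becomes due: 12 business days after Wednesday, 2025/07/23, skipping weekends — Jul 24, Jul 25, Jul 28, Jul 29, …, Aug 6, Aug 7, Aug 8 — lands on Friday, 2025/08/08.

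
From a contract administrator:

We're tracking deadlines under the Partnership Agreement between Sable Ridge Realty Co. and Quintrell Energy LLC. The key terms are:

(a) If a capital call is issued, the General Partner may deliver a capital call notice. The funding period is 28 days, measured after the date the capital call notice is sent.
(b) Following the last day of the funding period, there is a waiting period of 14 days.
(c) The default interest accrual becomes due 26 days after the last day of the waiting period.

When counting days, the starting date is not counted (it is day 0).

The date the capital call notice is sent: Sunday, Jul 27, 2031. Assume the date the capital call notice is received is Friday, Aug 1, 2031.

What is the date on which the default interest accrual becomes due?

The last day of the funding period: 28 calendar days after Jul 27, 2031 is Aug 24, 2031.
The last day of the waiting period: Aug 24, 2031 + 14 days = Sep 7, 2031.
Adding 26 calendar days to Sep 7, 2031 gives Oct 3, 2031, which is the date on which the default interest accrual becomes due.

Oct 3, 2031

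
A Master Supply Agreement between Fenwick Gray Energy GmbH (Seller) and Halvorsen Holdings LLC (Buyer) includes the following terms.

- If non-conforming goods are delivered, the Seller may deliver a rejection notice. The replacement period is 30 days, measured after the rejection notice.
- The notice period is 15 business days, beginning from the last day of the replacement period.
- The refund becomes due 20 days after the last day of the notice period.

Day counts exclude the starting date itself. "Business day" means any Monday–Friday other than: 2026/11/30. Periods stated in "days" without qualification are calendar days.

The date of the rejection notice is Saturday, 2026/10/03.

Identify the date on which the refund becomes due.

2026/12/13

The last day of the replacement period: 2026/10/03 + 30 days = 2026/11/02.
The last day of the notice period: 15 business days after Monday, 2026/11/02, skipping weekends — Nov 3, Nov 4, Nov 5, Nov 6, …, Nov 19, Nov 20, Nov 23 — lands on Monday, 2026/11/23.
The date on which the refund becomes due: 2026/11/23 + 20 days = 2026/12/13.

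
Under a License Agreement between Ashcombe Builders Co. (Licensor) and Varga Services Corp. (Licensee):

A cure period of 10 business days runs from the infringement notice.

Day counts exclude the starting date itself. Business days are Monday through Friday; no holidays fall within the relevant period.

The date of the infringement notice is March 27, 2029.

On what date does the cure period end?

From Tuesday, March 27, 2029, 10 business days (Mar 28, Mar 29, Mar 30, Apr 2, Apr 3, Apr 4, Apr 5, Apr 6, Apr 9, Apr 10, skipping weekends) brings us to Tuesday, April 10, 2029, which is the last day of the cure period.

April 10, 2029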